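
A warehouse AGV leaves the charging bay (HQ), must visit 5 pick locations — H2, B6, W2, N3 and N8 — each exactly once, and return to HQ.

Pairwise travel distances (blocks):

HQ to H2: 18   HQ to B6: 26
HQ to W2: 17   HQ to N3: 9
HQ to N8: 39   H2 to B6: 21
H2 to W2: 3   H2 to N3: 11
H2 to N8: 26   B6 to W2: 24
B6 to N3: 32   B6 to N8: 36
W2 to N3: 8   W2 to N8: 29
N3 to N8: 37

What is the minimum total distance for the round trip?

With 5 stops there are 5!/2 = 60 distinct round trips (a route and its reverse cost the same).
HQ - H2 - B6 - W2 - N3 - N8 - HQ: 18+21+24+8+37+39 = 147
HQ - H2 - B6 - W2 - N8 - N3 - HQ: 18+21+24+29+37+9 = 138
HQ - H2 - B6 - N3 - W2 - N8 - HQ: 18+21+32+8+29+39 = 147
HQ - H2 - B6 - N3 - N8 - W2 - HQ: 18+21+32+37+29+17 = 154
HQ - H2 - B6 - N8 - W2 - N3 - HQ: 18+21+36+29+8+9 = 121
HQ - H2 - B6 - N8 - N3 - W2 - HQ: 18+21+36+37+8+17 = 137
HQ - H2 - W2 - B6 - N3 - N8 - HQ: 18+3+24+32+37+39 = 153
HQ - H2 - W2 - B6 - N8 - N3 - HQ: 18+3+24+36+37+9 = 127
HQ - H2 - W2 - N3 - B6 - N8 - HQ: 18+3+8+32+36+39 = 136
HQ - H2 - W2 - N3 - N8 - B6 - HQ: 18+3+8+37+36+26 = 128
HQ - H2 - W2 - N8 - B6 - N3 - HQ: 18+3+29+36+32+9 = 127
HQ - H2 - W2 - N8 - N3 - B6 - HQ: 18+3+29+37+32+26 = 145
HQ - H2 - N3 - B6 - W2 - N8 - HQ: 18+11+32+24+29+39 = 153
HQ - H2 - N3 - B6 - N8 - W2 - HQ: 18+11+32+36+29+17 = 143
… (46 more)
HQ - B6 - N8 - H2 - W2 - N3 - HQ: 26+36+26+3+8+9 = 108  ← best
The minimum is 108.
One optimal route: HQ → B6 → N8 → H2 → W2 → N3 → HQ (or its reverse).

Shortest round trip = 108 blocks.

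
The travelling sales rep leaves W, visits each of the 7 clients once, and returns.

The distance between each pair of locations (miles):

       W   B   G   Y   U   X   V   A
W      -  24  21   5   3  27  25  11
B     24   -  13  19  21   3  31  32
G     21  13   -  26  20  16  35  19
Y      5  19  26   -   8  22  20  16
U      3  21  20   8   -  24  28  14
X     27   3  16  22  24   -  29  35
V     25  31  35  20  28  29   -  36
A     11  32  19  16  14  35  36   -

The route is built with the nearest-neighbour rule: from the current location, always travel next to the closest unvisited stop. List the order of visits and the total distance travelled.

W → [U:3 / Y:5 / A:11 / G:21 / B:24 / V:25 / X:27] → U (3)
U → [Y:8 / A:14 / G:20 / B:21 / X:24 / V:28] → Y (8)
Y → [A:16 / B:19 / V:20 / X:22 / G:26] → A (16)
A → [G:19 / B:32 / X:35 / V:36] → G (19)
G → [B:13 / X:16 / V:35] → B (13)
B → [X:3 / V:31] → X (3)
X → [V:29] → V (29)
Return V→W: 25.
Total = 3 + 8 + 16 + 19 + 13 + 3 + 29 + 25 = 116.

Nearest-neighbour total = 116 miles; route W → U → Y → A → G → B → X → V → W.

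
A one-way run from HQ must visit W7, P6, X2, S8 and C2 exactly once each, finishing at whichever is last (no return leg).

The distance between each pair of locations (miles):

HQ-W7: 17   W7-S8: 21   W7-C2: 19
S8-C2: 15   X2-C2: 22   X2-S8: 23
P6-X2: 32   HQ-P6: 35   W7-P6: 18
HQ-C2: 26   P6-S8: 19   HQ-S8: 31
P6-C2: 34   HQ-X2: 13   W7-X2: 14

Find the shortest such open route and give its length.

Shortest open route: 79 miles.

There are 5! = 120 possible orderings.
HQ→W7→P6→X2→S8→C2: 17+18+32+23+15 = 105
HQ→W7→P6→X2→C2→S8: 17+18+32+22+15 = 104
HQ→W7→P6→S8→X2→C2: 17+18+19+23+22 = 99
HQ→W7→P6→S8→C2→X2: 17+18+19+15+22 = 91
HQ→W7→P6→C2→X2→S8: 17+18+34+22+23 = 114
HQ→W7→P6→C2→S8→X2: 17+18+34+15+23 = 107
HQ→W7→X2→P6→S8→C2: 17+14+32+19+15 = 97
HQ→W7→X2→P6→C2→S8: 17+14+32+34+15 = 112
HQ→W7→X2→S8→P6→C2: 17+14+23+19+34 = 107
HQ→W7→X2→S8→C2→P6: 17+14+23+15+34 = 103
HQ→W7→X2→C2→P6→S8: 17+14+22+34+19 = 106
HQ→W7→X2→C2→S8→P6: 17+14+22+15+19 = 87
HQ→W7→S8→P6→X2→C2: 17+21+19+32+22 = 111
HQ→W7→S8→P6→C2→X2: 17+21+19+34+22 = 113
… (106 more)
HQ→X2→W7→P6→S8→C2: 13+14+18+19+15 = 79  ← best
The minimum is 79.
One shortest path: HQ → X2 → W7 → P6 → S8 → C2.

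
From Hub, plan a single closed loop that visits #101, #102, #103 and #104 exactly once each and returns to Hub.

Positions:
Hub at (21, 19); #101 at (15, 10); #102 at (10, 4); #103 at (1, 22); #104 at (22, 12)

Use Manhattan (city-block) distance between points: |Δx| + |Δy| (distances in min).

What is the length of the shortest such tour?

Minimum total distance: 78 min.

There are 12 distinct closed tours to check (reversals are equivalent).
Hub-#101-#102-#103-#104-Hub: 15+11+27+31+8 = 92
Hub-#101-#102-#104-#103-Hub: 15+11+20+31+23 = 100
Hub-#101-#103-#102-#104-Hub: 15+26+27+20+8 = 96
Hub-#101-#103-#104-#102-Hub: 15+26+31+20+26 = 118
Hub-#101-#104-#102-#103-Hub: 15+9+20+27+23 = 94
Hub-#101-#104-#103-#102-Hub: 15+9+31+27+26 = 108
Hub-#102-#101-#103-#104-Hub: 26+11+26+31+8 = 102
Hub-#102-#101-#104-#103-Hub: 26+11+9+31+23 = 100
Hub-#102-#103-#101-#104-Hub: 26+27+26+9+8 = 96
Hub-#102-#104-#101-#103-Hub: 26+20+9+26+23 = 104
Hub-#103-#101-#102-#104-Hub: 23+26+11+20+8 = 88
Hub-#103-#102-#101-#104-Hub: 23+27+11+9+8 = 78
The minimum is 78.
One optimal route: Hub → #103 → #102 → #101 → #104 → Hub (or its reverse).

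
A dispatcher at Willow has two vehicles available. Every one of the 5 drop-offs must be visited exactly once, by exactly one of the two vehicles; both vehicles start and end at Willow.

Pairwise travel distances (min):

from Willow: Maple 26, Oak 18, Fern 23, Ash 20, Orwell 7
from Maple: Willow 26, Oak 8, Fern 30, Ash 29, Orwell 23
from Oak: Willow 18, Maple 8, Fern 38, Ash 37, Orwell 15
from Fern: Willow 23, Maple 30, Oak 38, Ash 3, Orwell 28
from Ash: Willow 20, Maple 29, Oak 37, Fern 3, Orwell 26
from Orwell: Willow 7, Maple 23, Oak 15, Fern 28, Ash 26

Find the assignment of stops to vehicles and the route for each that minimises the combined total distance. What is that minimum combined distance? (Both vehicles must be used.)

Check every non-empty split of the stops between the two vehicles; for each half take its own optimal tour:
  {Maple} + {Oak, Fern, Ash, Orwell}: 52 + 83 = 135
  {Oak} + {Maple, Fern, Ash, Orwell}: 36 + 83 = 119
  {Maple, Oak} + {Fern, Ash, Orwell}: 52 + 58 = 110
  {Fern} + {Maple, Oak, Ash, Orwell}: 46 + 79 = 125
  {Maple, Fern} + {Oak, Ash, Orwell}: 79 + 79 = 158
  {Oak, Fern} + {Maple, Ash, Orwell}: 79 + 79 = 158
  … (15 splits in total)
  {Maple, Oak, Fern, Ash} + {Orwell}: 79 + 14 = 93  ← best
Best: vehicle 1 Willow → Oak → Maple → Fern → Ash → Willow = 79; vehicle 2 Willow → Orwell → Willow = 14; combined 93.

93 min — the smallest possible combined total.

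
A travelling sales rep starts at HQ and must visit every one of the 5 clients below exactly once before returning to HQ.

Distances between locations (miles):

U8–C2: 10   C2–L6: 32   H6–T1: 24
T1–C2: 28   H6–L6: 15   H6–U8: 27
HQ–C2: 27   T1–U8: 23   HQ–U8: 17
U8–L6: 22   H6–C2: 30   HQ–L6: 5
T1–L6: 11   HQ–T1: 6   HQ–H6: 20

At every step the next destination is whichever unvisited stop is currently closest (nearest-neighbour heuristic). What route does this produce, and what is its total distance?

99 miles along HQ → L6 → T1 → U8 → C2 → H6 → HQ.

HQ → [L6:5 / T1:6 / U8:17 / H6:20 / C2:27] → L6 (5)
L6 → [T1:11 / H6:15 / U8:22 / C2:32] → T1 (11)
T1 → [U8:23 / H6:24 / C2:28] → U8 (23)
U8 → [C2:10 / H6:27] → C2 (10)
C2 → [H6:30] → H6 (30)
Return H6→HQ: 20.
Total = 5 + 11 + 23 + 10 + 30 + 20 = 99.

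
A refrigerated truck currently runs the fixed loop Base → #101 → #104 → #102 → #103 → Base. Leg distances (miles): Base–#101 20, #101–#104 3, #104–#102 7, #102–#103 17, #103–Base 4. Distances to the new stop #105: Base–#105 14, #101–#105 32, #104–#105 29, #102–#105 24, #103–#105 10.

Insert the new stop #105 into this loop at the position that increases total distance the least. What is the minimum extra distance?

Insertion cost between consecutive stops i–j is d(i,#105) + d(#105,j) − d(i,j):
  between Base and #101: 14 + 32 − 20 = 26
  between #101 and #104: 32 + 29 − 3 = 58
  between #104 and #102: 29 + 24 − 7 = 46
  between #102 and #103: 24 + 10 − 17 = 17
  between #103 and Base: 10 + 14 − 4 = 20
Cheapest insertion is between #102 and #103, adding 17.
New total = 51 + 17 = 68.

Minimum extra distance: 17 miles, inserting #105 between #102 and #103.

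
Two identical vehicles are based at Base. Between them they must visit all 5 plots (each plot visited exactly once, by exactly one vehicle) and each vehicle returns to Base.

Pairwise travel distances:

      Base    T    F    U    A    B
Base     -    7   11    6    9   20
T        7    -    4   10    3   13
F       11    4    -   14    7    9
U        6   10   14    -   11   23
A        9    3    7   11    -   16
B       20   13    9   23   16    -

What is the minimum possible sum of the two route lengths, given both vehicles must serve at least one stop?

Try each way of splitting the stops between the two vehicles (each non-empty) and, for each split, find the best tour for each vehicle:
  {T} + {F, U, A, B}: 14 + 53 = 67
  {F} + {T, U, A, B}: 22 + 53 = 75
  {T, F} + {U, A, B}: 22 + 53 = 75
  {U} + {T, F, A, B}: 12 + 45 = 57
  {T, U} + {F, A, B}: 23 + 45 = 68
  {F, U} + {T, A, B}: 31 + 45 = 76
  … (15 splits in total)
Best: vehicle 1 Base → U → Base = 12; vehicle 2 Base → T → F → B → A → Base = 45; combined 57.

Minimum combined distance: 57.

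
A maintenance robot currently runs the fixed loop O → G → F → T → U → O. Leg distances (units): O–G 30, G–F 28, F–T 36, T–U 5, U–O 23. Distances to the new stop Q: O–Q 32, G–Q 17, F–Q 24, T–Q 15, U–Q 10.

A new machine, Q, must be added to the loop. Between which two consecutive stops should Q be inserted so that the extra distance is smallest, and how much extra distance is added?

Adding 3 by placing Q on the F–T leg.

Insertion cost between consecutive stops i–j is d(i,Q) + d(Q,j) − d(i,j):
  between O and G: 32 + 17 − 30 = 19
  between G and F: 17 + 24 − 28 = 13
  between F and T: 24 + 15 − 36 = 3
  between T and U: 15 + 10 − 5 = 20
  between U and O: 10 + 32 − 23 = 19
Cheapest insertion is between F and T, adding 3.
New total = 122 + 3 = 125.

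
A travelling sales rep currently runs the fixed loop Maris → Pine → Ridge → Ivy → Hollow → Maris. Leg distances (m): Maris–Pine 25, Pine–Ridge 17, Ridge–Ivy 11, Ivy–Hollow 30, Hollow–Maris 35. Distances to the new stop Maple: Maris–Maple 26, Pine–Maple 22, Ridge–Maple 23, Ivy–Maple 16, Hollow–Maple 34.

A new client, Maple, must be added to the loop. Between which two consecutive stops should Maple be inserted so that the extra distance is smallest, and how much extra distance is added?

Insertion cost between consecutive stops i–j is d(i,Maple) + d(Maple,j) − d(i,j):
  between Maris and Pine: 26 + 22 − 25 = 23
  between Pine and Ridge: 22 + 23 − 17 = 28
  between Ridge and Ivy: 23 + 16 − 11 = 28
  between Ivy and Hollow: 16 + 34 − 30 = 20
  between Hollow and Maris: 34 + 26 − 35 = 25
Cheapest insertion is between Ivy and Hollow, adding 20.
New total = 118 + 20 = 138.

Adding 20 m by placing Maple on the Ivy–Hollow leg.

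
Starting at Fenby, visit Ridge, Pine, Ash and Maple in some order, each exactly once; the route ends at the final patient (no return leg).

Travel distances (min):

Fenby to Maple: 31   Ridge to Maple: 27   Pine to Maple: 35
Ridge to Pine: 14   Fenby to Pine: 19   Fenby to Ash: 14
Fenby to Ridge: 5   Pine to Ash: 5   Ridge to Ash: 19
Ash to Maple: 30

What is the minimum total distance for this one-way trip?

There are 4! = 24 possible orderings.
Fenby→Ridge→Pine→Ash→Maple: 5+14+5+30 = 54
Fenby→Ridge→Pine→Maple→Ash: 5+14+35+30 = 84
Fenby→Ridge→Ash→Pine→Maple: 5+19+5+35 = 64
Fenby→Ridge→Ash→Maple→Pine: 5+19+30+35 = 89
Fenby→Ridge→Maple→Pine→Ash: 5+27+35+5 = 72
Fenby→Ridge→Maple→Ash→Pine: 5+27+30+5 = 67
Fenby→Pine→Ridge→Ash→Maple: 19+14+19+30 = 82
Fenby→Pine→Ridge→Maple→Ash: 19+14+27+30 = 90
Fenby→Pine→Ash→Ridge→Maple: 19+5+19+27 = 70
Fenby→Pine→Ash→Maple→Ridge: 19+5+30+27 = 81
Fenby→Pine→Maple→Ridge→Ash: 19+35+27+19 = 100
Fenby→Pine→Maple→Ash→Ridge: 19+35+30+19 = 103
Fenby→Ash→Ridge→Pine→Maple: 14+19+14+35 = 82
Fenby→Ash→Ridge→Maple→Pine: 14+19+27+35 = 95
… (10 more)
The minimum is 54.
One shortest path: Fenby → Ridge → Pine → Ash → Maple.

Shortest open route: 54 min.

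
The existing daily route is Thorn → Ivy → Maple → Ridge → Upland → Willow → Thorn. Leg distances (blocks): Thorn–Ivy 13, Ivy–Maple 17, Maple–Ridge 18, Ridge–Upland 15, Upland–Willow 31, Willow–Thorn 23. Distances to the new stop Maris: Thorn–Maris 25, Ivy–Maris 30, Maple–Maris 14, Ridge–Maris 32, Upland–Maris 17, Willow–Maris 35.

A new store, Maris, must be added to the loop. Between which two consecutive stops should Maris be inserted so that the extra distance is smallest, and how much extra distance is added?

Insertion cost between consecutive stops i–j is d(i,Maris) + d(Maris,j) − d(i,j):
  between Thorn and Ivy: 25 + 30 − 13 = 42
  between Ivy and Maple: 30 + 14 − 17 = 27
  between Maple and Ridge: 14 + 32 − 18 = 28
  between Ridge and Upland: 32 + 17 − 15 = 34
  between Upland and Willow: 17 + 35 − 31 = 21
  between Willow and Thorn: 35 + 25 − 23 = 37
Cheapest insertion is between Upland and Willow, adding 21.
New total = 117 + 21 = 138.

Adding 21 blocks by placing Maris on the Upland–Willow leg.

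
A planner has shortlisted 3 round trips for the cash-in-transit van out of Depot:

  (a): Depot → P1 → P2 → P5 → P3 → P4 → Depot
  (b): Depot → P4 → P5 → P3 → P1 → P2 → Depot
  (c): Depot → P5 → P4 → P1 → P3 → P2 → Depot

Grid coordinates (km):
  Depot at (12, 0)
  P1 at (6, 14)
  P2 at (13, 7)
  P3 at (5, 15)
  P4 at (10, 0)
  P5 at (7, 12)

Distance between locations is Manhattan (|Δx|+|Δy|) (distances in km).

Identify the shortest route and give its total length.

Shortest is (b), total 46 km.

(a): 20 + 14 + 11 + 5 + 20 + 2 = 72
(b): 2 + 15 + 5 + 2 + 14 + 8 = 46
(c): 17 + 15 + 18 + 2 + 16 + 8 = 76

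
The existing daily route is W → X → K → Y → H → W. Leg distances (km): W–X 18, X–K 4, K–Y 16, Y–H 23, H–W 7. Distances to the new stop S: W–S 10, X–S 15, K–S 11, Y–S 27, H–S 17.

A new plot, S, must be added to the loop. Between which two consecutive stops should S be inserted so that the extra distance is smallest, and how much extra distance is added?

Adding 7 km by placing S on the W–X leg.

Insertion cost between consecutive stops i–j is d(i,S) + d(S,j) − d(i,j):
  between W and X: 10 + 15 − 18 = 7
  between X and K: 15 + 11 − 4 = 22
  between K and Y: 11 + 27 − 16 = 22
  between Y and H: 27 + 17 − 23 = 21
  between H and W: 17 + 10 − 7 = 20
Cheapest insertion is between W and X, adding 7.
New total = 68 + 7 = 75.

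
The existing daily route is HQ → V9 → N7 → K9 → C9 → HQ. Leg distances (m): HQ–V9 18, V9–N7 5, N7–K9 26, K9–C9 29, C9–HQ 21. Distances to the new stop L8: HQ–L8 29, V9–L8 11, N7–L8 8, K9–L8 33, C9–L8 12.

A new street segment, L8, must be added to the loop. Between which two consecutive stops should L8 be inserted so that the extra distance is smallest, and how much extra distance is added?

Insertion cost between consecutive stops i–j is d(i,L8) + d(L8,j) − d(i,j):
  between HQ and V9: 29 + 11 − 18 = 22
  between V9 and N7: 11 + 8 − 5 = 14
  between N7 and K9: 8 + 33 − 26 = 15
  between K9 and C9: 33 + 12 − 29 = 16
  between C9 and HQ: 12 + 29 − 21 = 20
Cheapest insertion is between V9 and N7, adding 14.
New total = 99 + 14 = 113.

Adding 14 m by placing L8 on the V9–N7 leg.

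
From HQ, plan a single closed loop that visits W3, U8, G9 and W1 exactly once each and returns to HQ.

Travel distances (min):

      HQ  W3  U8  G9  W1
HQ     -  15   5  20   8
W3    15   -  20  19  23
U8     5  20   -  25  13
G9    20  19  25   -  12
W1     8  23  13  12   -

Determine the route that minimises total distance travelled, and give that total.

Shortest round trip = 64 min.

HQ → W3 → U8 → G9 → W1 → HQ: 15+20+25+12+8 = 80
HQ → W3 → U8 → W1 → G9 → HQ: 15+20+13+12+20 = 80
HQ → W3 → G9 → U8 → W1 → HQ: 15+19+25+13+8 = 80
HQ → W3 → G9 → W1 → U8 → HQ: 15+19+12+13+5 = 64
HQ → W3 → W1 → U8 → G9 → HQ: 15+23+13+25+20 = 96
HQ → W3 → W1 → G9 → U8 → HQ: 15+23+12+25+5 = 80
HQ → U8 → W3 → G9 → W1 → HQ: 5+20+19+12+8 = 64
HQ → U8 → W3 → W1 → G9 → HQ: 5+20+23+12+20 = 80
HQ → U8 → G9 → W3 → W1 → HQ: 5+25+19+23+8 = 80
HQ → U8 → W1 → W3 → G9 → HQ: 5+13+23+19+20 = 80
HQ → G9 → W3 → U8 → W1 → HQ: 20+19+20+13+8 = 80
HQ → G9 → U8 → W3 → W1 → HQ: 20+25+20+23+8 = 96
The minimum is 64.
One optimal route: HQ → W3 → G9 → W1 → U8 → HQ (or its reverse).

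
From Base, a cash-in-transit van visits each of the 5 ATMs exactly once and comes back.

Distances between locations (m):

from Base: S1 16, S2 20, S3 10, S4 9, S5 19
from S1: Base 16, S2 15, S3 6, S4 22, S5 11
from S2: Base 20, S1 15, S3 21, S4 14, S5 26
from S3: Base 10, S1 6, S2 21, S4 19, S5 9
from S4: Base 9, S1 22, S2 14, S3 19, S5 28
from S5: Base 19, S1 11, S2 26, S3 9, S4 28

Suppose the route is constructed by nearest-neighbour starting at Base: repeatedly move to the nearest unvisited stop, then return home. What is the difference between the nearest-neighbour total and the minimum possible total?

Excess over optimum: 4 m.

Base: S4=9, S3=10, S1=16, S5=19, S2=20 ⇒ S4
S4: S2=14, S3=19, S1=22, S5=28 ⇒ S2
S2: S1=15, S3=21, S5=26 ⇒ S1
S1: S3=6, S5=11 ⇒ S3
S3: S5=9 ⇒ S5
NN route Base → S4 → S2 → S1 → S3 → S5 → Base costs 72.
Optimal: Base → S3 → S5 → S1 → S2 → S4 → Base costs 68 (by enumerating all 60 distinct tours).
Excess = 72 − 68 = 4.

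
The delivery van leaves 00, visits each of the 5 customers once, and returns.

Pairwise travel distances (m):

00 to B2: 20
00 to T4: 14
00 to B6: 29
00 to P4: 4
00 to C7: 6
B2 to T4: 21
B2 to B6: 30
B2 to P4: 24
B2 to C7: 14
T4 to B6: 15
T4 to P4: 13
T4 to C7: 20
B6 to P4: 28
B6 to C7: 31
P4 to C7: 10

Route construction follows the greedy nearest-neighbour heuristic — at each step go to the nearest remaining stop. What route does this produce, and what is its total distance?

From 00: distances to unvisited — P4=4, C7=6, T4=14, B2=20, B6=29. Nearest is P4 (4).
From P4: distances to unvisited — C7=10, T4=13, B2=24, B6=28. Nearest is C7 (10).
From C7: distances to unvisited — B2=14, T4=20, B6=31. Nearest is B2 (14).
From B2: distances to unvisited — T4=21, B6=30. Nearest is T4 (21).
From T4: distances to unvisited — B6=15. Nearest is B6 (15).
Return B6→00: 29.
Total = 4 + 10 + 14 + 21 + 15 + 29 = 93.

Total distance 93 m via the nearest-neighbour route 00 → P4 → C7 → B2 → T4 → B6 → 00.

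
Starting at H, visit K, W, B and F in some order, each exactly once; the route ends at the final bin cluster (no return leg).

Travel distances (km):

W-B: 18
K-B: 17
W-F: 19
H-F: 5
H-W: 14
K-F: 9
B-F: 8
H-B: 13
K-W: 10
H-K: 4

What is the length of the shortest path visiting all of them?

There are 4! = 24 possible orderings.
H → K → W → B → F: 4+10+18+8 = 40
H → K → W → F → B: 4+10+19+8 = 41
H → K → B → W → F: 4+17+18+19 = 58
H → K → B → F → W: 4+17+8+19 = 48
H → K → F → W → B: 4+9+19+18 = 50
H → K → F → B → W: 4+9+8+18 = 39
H → W → K → B → F: 14+10+17+8 = 49
H → W → K → F → B: 14+10+9+8 = 41
H → W → B → K → F: 14+18+17+9 = 58
H → W → B → F → K: 14+18+8+9 = 49
H → W → F → K → B: 14+19+9+17 = 59
H → W → F → B → K: 14+19+8+17 = 58
H → B → K → W → F: 13+17+10+19 = 59
H → B → K → F → W: 13+17+9+19 = 58
… (10 more)
The minimum is 39.
One shortest path: H → K → F → B → W.

Shortest open route: 39 km.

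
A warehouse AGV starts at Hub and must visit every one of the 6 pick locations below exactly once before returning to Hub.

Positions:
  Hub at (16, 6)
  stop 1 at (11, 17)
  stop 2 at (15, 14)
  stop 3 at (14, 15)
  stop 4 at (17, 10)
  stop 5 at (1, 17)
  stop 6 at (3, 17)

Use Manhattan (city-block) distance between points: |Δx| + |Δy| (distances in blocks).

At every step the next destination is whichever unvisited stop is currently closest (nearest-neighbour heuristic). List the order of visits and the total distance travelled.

From Hub: distances to unvisited — stop 4=5, stop 2=9, stop 3=11, stop 1=16, stop 6=24, stop 5=26. Nearest is stop 4 (5).
From stop 4: distances to unvisited — stop 2=6, stop 3=8, stop 1=13, stop 6=21, stop 5=23. Nearest is stop 2 (6).
From stop 2: distances to unvisited — stop 3=2, stop 1=7, stop 6=15, stop 5=17. Nearest is stop 3 (2).
From stop 3: distances to unvisited — stop 1=5, stop 6=13, stop 5=15. Nearest is stop 1 (5).
From stop 1: distances to unvisited — stop 6=8, stop 5=10. Nearest is stop 6 (8).
From stop 6: distances to unvisited — stop 5=2. Nearest is stop 5 (2).
Return stop 5→Hub: 26.
Total = 5 + 6 + 2 + 5 + 8 + 2 + 26 = 54.

54 blocks along Hub → stop 4 → stop 2 → stop 3 → stop 1 → stop 6 → stop 5 → Hub.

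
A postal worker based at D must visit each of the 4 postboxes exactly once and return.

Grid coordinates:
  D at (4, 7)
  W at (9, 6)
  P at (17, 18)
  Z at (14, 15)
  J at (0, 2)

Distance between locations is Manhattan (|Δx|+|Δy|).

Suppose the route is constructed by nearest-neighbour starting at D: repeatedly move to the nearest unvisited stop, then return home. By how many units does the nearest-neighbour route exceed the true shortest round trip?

Excess over optimum: 10.

D: W=6, J=9, Z=18, P=24 ⇒ W
W: J=13, Z=14, P=20 ⇒ J
J: Z=27, P=33 ⇒ Z
Z: P=6 ⇒ P
NN route D → W → J → Z → P → D costs 76.
Optimal: D → P → Z → W → J → D costs 66 (by enumerating all 12 distinct tours).
Excess = 76 − 66 = 10.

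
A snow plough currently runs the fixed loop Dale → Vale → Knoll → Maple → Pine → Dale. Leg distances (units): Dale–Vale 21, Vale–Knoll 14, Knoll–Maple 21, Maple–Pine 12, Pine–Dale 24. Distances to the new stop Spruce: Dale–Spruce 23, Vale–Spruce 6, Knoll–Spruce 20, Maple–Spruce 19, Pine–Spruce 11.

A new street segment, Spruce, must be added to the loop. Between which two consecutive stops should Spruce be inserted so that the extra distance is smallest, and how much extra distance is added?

Insertion cost between consecutive stops i–j is d(i,Spruce) + d(Spruce,j) − d(i,j):
  between Dale and Vale: 23 + 6 − 21 = 8
  between Vale and Knoll: 6 + 20 − 14 = 12
  between Knoll and Maple: 20 + 19 − 21 = 18
  between Maple and Pine: 19 + 11 − 12 = 18
  between Pine and Dale: 11 + 23 − 24 = 10
Cheapest insertion is between Dale and Vale, adding 8.
New total = 92 + 8 = 100.

+8 — insert Spruce between Dale and Vale.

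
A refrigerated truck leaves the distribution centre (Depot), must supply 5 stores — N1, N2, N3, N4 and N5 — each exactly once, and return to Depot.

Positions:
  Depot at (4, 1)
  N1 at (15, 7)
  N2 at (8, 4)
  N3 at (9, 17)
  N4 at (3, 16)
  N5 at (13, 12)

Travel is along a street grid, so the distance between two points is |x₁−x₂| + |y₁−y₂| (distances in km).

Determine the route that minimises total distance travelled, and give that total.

56 km — the shortest possible round trip.

There are 60 distinct closed tours to check (reversals are equivalent).
Depot - N1 - N2 - N3 - N4 - N5 - Depot: 17+10+14+7+14+20 = 82
Depot - N1 - N2 - N3 - N5 - N4 - Depot: 17+10+14+9+14+16 = 80
Depot - N1 - N2 - N4 - N3 - N5 - Depot: 17+10+17+7+9+20 = 80
Depot - N1 - N2 - N4 - N5 - N3 - Depot: 17+10+17+14+9+21 = 88
Depot - N1 - N2 - N5 - N3 - N4 - Depot: 17+10+13+9+7+16 = 72
Depot - N1 - N2 - N5 - N4 - N3 - Depot: 17+10+13+14+7+21 = 82
Depot - N1 - N3 - N2 - N4 - N5 - Depot: 17+16+14+17+14+20 = 98
Depot - N1 - N3 - N2 - N5 - N4 - Depot: 17+16+14+13+14+16 = 90
Depot - N1 - N3 - N4 - N2 - N5 - Depot: 17+16+7+17+13+20 = 90
Depot - N1 - N3 - N4 - N5 - N2 - Depot: 17+16+7+14+13+7 = 74
Depot - N1 - N3 - N5 - N2 - N4 - Depot: 17+16+9+13+17+16 = 88
Depot - N1 - N3 - N5 - N4 - N2 - Depot: 17+16+9+14+17+7 = 80
Depot - N1 - N4 - N2 - N3 - N5 - Depot: 17+21+17+14+9+20 = 98
Depot - N1 - N4 - N2 - N5 - N3 - Depot: 17+21+17+13+9+21 = 98
… (46 more)
Depot - N2 - N1 - N5 - N3 - N4 - Depot: 7+10+7+9+7+16 = 56  ← best
The minimum is 56.
One optimal route: Depot → N2 → N1 → N5 → N3 → N4 → Depot (or its reverse).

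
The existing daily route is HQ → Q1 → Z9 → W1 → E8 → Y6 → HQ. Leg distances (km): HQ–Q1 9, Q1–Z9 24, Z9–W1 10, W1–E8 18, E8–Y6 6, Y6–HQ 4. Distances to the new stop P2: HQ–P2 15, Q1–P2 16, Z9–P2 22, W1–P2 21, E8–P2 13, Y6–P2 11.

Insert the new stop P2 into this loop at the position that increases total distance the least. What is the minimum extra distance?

+14 km — insert P2 between Q1 and Z9.

Insertion cost between consecutive stops i–j is d(i,P2) + d(P2,j) − d(i,j):
  between HQ and Q1: 15 + 16 − 9 = 22
  between Q1 and Z9: 16 + 22 − 24 = 14
  between Z9 and W1: 22 + 21 − 10 = 33
  between W1 and E8: 21 + 13 − 18 = 16
  between E8 and Y6: 13 + 11 − 6 = 18
  between Y6 and HQ: 11 + 15 − 4 = 22
Cheapest insertion is between Q1 and Z9, adding 14.
New total = 71 + 14 = 85.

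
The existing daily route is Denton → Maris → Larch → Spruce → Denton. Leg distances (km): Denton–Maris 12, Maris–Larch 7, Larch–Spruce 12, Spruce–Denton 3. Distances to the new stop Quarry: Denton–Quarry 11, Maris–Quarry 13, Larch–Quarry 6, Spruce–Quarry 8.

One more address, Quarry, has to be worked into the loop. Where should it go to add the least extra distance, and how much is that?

Insertion cost between consecutive stops i–j is d(i,Quarry) + d(Quarry,j) − d(i,j):
  between Denton and Maris: 11 + 13 − 12 = 12
  between Maris and Larch: 13 + 6 − 7 = 12
  between Larch and Spruce: 6 + 8 − 12 = 2
  between Spruce and Denton: 8 + 11 − 3 = 16
Cheapest insertion is between Larch and Spruce, adding 2.
New total = 34 + 2 = 36.

Adding 2 km by placing Quarry on the Larch–Spruce leg.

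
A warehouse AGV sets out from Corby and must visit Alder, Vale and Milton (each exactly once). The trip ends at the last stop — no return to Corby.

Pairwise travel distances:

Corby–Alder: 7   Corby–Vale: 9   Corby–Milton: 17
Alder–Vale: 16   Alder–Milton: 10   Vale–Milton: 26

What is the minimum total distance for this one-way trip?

35 — the minimum one-way total.

There are 3! = 6 possible orderings.
Corby→Alder→Vale→Milton: 7+16+26 = 49
Corby→Alder→Milton→Vale: 7+10+26 = 43
Corby→Vale→Alder→Milton: 9+16+10 = 35
Corby→Vale→Milton→Alder: 9+26+10 = 45
Corby→Milton→Alder→Vale: 17+10+16 = 43
Corby→Milton→Vale→Alder: 17+26+16 = 59
The minimum is 35.
One shortest path: Corby → Vale → Alder → Milton.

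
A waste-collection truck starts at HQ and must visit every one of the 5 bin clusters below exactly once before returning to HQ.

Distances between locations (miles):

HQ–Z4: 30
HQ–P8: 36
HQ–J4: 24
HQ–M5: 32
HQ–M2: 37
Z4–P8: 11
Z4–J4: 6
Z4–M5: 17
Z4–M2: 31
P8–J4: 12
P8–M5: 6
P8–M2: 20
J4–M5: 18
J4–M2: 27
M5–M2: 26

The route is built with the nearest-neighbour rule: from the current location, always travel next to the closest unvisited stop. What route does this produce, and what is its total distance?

At HQ the remaining stops are J4 24, Z4 30, M5 32, P8 36, M2 37; go to J4.
At J4 the remaining stops are Z4 6, P8 12, M5 18, M2 27; go to Z4.
At Z4 the remaining stops are P8 11, M5 17, M2 31; go to P8.
At P8 the remaining stops are M5 6, M2 20; go to M5.
At M5 the remaining stops are M2 26; go to M2.
Return M2→HQ: 37.
Total = 24 + 6 + 11 + 6 + 26 + 37 = 110.

Total distance 110 miles via the nearest-neighbour route HQ → J4 → Z4 → P8 → M5 → M2 → HQ.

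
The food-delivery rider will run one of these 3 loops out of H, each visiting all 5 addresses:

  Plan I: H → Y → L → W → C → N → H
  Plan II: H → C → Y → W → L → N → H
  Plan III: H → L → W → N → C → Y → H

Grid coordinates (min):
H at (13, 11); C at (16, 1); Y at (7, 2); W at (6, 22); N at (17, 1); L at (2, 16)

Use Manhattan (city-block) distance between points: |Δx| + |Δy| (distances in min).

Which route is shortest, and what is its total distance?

Plan I: 15 + 19 + 10 + 31 + 1 + 14 = 90
Plan II: 13 + 10 + 21 + 10 + 30 + 14 = 98
Plan III: 16 + 10 + 32 + 1 + 10 + 15 = 84

Shortest is Plan III, total 84 min.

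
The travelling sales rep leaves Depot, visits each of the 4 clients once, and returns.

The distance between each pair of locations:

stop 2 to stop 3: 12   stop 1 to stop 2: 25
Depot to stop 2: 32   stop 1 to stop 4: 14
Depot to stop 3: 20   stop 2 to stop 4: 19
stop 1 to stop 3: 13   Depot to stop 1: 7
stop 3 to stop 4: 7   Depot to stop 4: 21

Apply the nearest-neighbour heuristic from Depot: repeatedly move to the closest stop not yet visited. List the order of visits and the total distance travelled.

From Depot: distances to unvisited — stop 1=7, stop 3=20, stop 4=21, stop 2=32. Nearest is stop 1 (7).
From stop 1: distances to unvisited — stop 3=13, stop 4=14, stop 2=25. Nearest is stop 3 (13).
From stop 3: distances to unvisited — stop 4=7, stop 2=12. Nearest is stop 4 (7).
From stop 4: distances to unvisited — stop 2=19. Nearest is stop 2 (19).
Return stop 2→Depot: 32.
Total = 7 + 13 + 7 + 19 + 32 = 78.

78 along Depot → stop 1 → stop 3 → stop 4 → stop 2 → Depot.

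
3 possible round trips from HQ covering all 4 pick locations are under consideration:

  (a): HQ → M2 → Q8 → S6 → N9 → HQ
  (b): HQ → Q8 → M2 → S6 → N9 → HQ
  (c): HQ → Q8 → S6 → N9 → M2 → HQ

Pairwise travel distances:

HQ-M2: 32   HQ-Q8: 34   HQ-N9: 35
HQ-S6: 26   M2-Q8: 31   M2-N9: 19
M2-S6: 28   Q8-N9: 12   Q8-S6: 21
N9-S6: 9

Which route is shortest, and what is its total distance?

Shortest is (c), total 115.

(a): 32 + 31 + 21 + 9 + 35 = 128
(b): 34 + 31 + 28 + 9 + 35 = 137
(c): 34 + 21 + 9 + 19 + 32 = 115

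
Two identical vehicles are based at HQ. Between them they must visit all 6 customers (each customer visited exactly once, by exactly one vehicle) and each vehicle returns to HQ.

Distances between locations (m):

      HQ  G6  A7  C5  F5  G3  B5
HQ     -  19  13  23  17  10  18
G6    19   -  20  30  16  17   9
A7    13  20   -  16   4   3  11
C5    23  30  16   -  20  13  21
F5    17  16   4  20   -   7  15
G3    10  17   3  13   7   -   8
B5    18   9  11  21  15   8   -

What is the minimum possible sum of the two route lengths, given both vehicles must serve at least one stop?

Minimum combined distance: 106 m.

Check every non-empty split of the stops between the two vehicles; for each half take its own optimal tour:
  {G6} + {A7, C5, F5, G3, B5}: 38 + 76 = 114
  {A7} + {G6, C5, F5, G3, B5}: 26 + 86 = 112
  {G6, A7} + {C5, F5, G3, B5}: 52 + 76 = 128
  {C5} + {G6, A7, F5, G3, B5}: 46 + 60 = 106
  {G6, C5} + {A7, F5, G3, B5}: 72 + 50 = 122
  {A7, C5} + {G6, F5, G3, B5}: 52 + 60 = 112
  … (31 splits in total)
Best: vehicle 1 HQ → C5 → HQ = 46; vehicle 2 HQ → G6 → B5 → A7 → F5 → G3 → HQ = 60; combined 106.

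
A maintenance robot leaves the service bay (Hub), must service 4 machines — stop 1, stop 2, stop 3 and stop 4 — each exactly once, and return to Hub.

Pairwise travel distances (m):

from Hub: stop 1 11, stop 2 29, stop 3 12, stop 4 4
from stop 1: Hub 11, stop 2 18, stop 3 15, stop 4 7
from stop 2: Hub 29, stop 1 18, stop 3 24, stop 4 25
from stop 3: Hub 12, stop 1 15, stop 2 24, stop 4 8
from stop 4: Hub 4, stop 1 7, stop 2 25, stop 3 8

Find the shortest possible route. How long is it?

There are 12 distinct closed tours to check (reversals are equivalent).
Hub→stop 1→stop 2→stop 3→stop 4→Hub: 11+18+24+8+4 = 65
Hub→stop 1→stop 2→stop 4→stop 3→Hub: 11+18+25+8+12 = 74
Hub→stop 1→stop 3→stop 2→stop 4→Hub: 11+15+24+25+4 = 79
Hub→stop 1→stop 3→stop 4→stop 2→Hub: 11+15+8+25+29 = 88
Hub→stop 1→stop 4→stop 2→stop 3→Hub: 11+7+25+24+12 = 79
Hub→stop 1→stop 4→stop 3→stop 2→Hub: 11+7+8+24+29 = 79
Hub→stop 2→stop 1→stop 3→stop 4→Hub: 29+18+15+8+4 = 74
Hub→stop 2→stop 1→stop 4→stop 3→Hub: 29+18+7+8+12 = 74
Hub→stop 2→stop 3→stop 1→stop 4→Hub: 29+24+15+7+4 = 79
Hub→stop 2→stop 4→stop 1→stop 3→Hub: 29+25+7+15+12 = 88
Hub→stop 3→stop 1→stop 2→stop 4→Hub: 12+15+18+25+4 = 74
Hub→stop 3→stop 2→stop 1→stop 4→Hub: 12+24+18+7+4 = 65
The minimum is 65.
One optimal route: Hub → stop 1 → stop 2 → stop 3 → stop 4 → Hub (or its reverse).

65 m — the shortest possible round trip.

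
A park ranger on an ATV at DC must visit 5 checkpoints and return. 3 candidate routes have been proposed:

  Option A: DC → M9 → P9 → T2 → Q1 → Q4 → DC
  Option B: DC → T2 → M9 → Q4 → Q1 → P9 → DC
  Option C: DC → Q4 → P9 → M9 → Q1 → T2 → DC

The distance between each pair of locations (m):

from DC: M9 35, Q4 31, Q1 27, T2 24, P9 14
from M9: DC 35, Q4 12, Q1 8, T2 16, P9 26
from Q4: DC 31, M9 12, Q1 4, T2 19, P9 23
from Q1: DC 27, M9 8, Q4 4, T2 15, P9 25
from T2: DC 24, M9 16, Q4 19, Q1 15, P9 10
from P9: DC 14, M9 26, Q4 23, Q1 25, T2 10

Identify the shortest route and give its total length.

Option A: 35 + 26 + 10 + 15 + 4 + 31 = 121
Option B: 24 + 16 + 12 + 4 + 25 + 14 = 95
Option C: 31 + 23 + 26 + 8 + 15 + 24 = 127

Shortest is Option B, total 95 m.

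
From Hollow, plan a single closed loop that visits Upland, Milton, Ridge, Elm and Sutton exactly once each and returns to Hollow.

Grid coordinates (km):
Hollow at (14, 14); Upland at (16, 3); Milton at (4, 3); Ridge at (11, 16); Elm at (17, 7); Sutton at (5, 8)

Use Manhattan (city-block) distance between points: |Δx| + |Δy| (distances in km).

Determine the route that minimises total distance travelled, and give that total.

Shortest round trip = 52 km.

With 5 stops there are 5!/2 = 60 distinct round trips (a route and its reverse cost the same).
Hollow→Upland→Milton→Ridge→Elm→Sutton→Hollow: 13+12+20+15+13+15 = 88
Hollow→Upland→Milton→Ridge→Sutton→Elm→Hollow: 13+12+20+14+13+10 = 82
Hollow→Upland→Milton→Elm→Ridge→Sutton→Hollow: 13+12+17+15+14+15 = 86
Hollow→Upland→Milton→Elm→Sutton→Ridge→Hollow: 13+12+17+13+14+5 = 74
Hollow→Upland→Milton→Sutton→Ridge→Elm→Hollow: 13+12+6+14+15+10 = 70
Hollow→Upland→Milton→Sutton→Elm→Ridge→Hollow: 13+12+6+13+15+5 = 64
Hollow→Upland→Ridge→Milton→Elm→Sutton→Hollow: 13+18+20+17+13+15 = 96
Hollow→Upland→Ridge→Milton→Sutton→Elm→Hollow: 13+18+20+6+13+10 = 80
Hollow→Upland→Ridge→Elm→Milton→Sutton→Hollow: 13+18+15+17+6+15 = 84
Hollow→Upland→Ridge→Elm→Sutton→Milton→Hollow: 13+18+15+13+6+21 = 86
Hollow→Upland→Ridge→Sutton→Milton→Elm→Hollow: 13+18+14+6+17+10 = 78
Hollow→Upland→Ridge→Sutton→Elm→Milton→Hollow: 13+18+14+13+17+21 = 96
Hollow→Upland→Elm→Milton→Ridge→Sutton→Hollow: 13+5+17+20+14+15 = 84
Hollow→Upland→Elm→Milton→Sutton→Ridge→Hollow: 13+5+17+6+14+5 = 60
… (46 more)
Hollow→Ridge→Sutton→Milton→Upland→Elm→Hollow: 5+14+6+12+5+10 = 52  ← best
The minimum is 52.
One optimal route: Hollow → Ridge → Sutton → Milton → Upland → Elm → Hollow (or its reverse).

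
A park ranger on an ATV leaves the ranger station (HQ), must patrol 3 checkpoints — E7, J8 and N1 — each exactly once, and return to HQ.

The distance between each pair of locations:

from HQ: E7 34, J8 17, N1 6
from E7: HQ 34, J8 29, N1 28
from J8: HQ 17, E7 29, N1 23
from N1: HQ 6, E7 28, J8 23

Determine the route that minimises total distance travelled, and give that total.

HQ-E7-J8-N1-HQ: 34+29+23+6 = 92
HQ-E7-N1-J8-HQ: 34+28+23+17 = 102
HQ-J8-E7-N1-HQ: 17+29+28+6 = 80
The minimum is 80.
One optimal route: HQ → J8 → E7 → N1 → HQ (or its reverse).

Minimum total distance: 80.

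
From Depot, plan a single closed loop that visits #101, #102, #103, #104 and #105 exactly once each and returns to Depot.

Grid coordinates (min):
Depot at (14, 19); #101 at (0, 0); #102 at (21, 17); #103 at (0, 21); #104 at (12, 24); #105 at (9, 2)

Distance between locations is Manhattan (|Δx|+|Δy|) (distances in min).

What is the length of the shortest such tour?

90 min — the shortest possible round trip.

With 5 stops there are 5!/2 = 60 distinct round trips (a route and its reverse cost the same).
Depot-#101-#102-#103-#104-#105-Depot: 33+38+25+15+25+22 = 158
Depot-#101-#102-#103-#105-#104-Depot: 33+38+25+28+25+7 = 156
Depot-#101-#102-#104-#103-#105-Depot: 33+38+16+15+28+22 = 152
Depot-#101-#102-#104-#105-#103-Depot: 33+38+16+25+28+16 = 156
Depot-#101-#102-#105-#103-#104-Depot: 33+38+27+28+15+7 = 148
Depot-#101-#102-#105-#104-#103-Depot: 33+38+27+25+15+16 = 154
Depot-#101-#103-#102-#104-#105-Depot: 33+21+25+16+25+22 = 142
Depot-#101-#103-#102-#105-#104-Depot: 33+21+25+27+25+7 = 138
Depot-#101-#103-#104-#102-#105-Depot: 33+21+15+16+27+22 = 134
Depot-#101-#103-#104-#105-#102-Depot: 33+21+15+25+27+9 = 130
Depot-#101-#103-#105-#102-#104-Depot: 33+21+28+27+16+7 = 132
Depot-#101-#103-#105-#104-#102-Depot: 33+21+28+25+16+9 = 132
Depot-#101-#104-#102-#103-#105-Depot: 33+36+16+25+28+22 = 160
Depot-#101-#104-#102-#105-#103-Depot: 33+36+16+27+28+16 = 156
… (46 more)
Depot-#102-#105-#101-#103-#104-Depot: 9+27+11+21+15+7 = 90  ← best
The minimum is 90.
One optimal route: Depot → #102 → #105 → #101 → #103 → #104 → Depot (or its reverse).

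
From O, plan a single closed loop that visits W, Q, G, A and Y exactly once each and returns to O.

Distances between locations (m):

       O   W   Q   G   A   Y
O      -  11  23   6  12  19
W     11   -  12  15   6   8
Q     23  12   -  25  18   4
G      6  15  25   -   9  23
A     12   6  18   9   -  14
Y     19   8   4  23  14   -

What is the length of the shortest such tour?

With 5 stops there are 5!/2 = 60 distinct round trips (a route and its reverse cost the same).
O - W - Q - G - A - Y - O: 11+12+25+9+14+19 = 90
O - W - Q - G - Y - A - O: 11+12+25+23+14+12 = 97
O - W - Q - A - G - Y - O: 11+12+18+9+23+19 = 92
O - W - Q - A - Y - G - O: 11+12+18+14+23+6 = 84
O - W - Q - Y - G - A - O: 11+12+4+23+9+12 = 71
O - W - Q - Y - A - G - O: 11+12+4+14+9+6 = 56
O - W - G - Q - A - Y - O: 11+15+25+18+14+19 = 102
O - W - G - Q - Y - A - O: 11+15+25+4+14+12 = 81
O - W - G - A - Q - Y - O: 11+15+9+18+4+19 = 76
O - W - G - A - Y - Q - O: 11+15+9+14+4+23 = 76
O - W - G - Y - Q - A - O: 11+15+23+4+18+12 = 83
O - W - G - Y - A - Q - O: 11+15+23+14+18+23 = 104
O - W - A - Q - G - Y - O: 11+6+18+25+23+19 = 102
O - W - A - Q - Y - G - O: 11+6+18+4+23+6 = 68
… (46 more)
The minimum is 56.
One optimal route: O → W → Q → Y → A → G → O (or its reverse).

Shortest round trip = 56 m.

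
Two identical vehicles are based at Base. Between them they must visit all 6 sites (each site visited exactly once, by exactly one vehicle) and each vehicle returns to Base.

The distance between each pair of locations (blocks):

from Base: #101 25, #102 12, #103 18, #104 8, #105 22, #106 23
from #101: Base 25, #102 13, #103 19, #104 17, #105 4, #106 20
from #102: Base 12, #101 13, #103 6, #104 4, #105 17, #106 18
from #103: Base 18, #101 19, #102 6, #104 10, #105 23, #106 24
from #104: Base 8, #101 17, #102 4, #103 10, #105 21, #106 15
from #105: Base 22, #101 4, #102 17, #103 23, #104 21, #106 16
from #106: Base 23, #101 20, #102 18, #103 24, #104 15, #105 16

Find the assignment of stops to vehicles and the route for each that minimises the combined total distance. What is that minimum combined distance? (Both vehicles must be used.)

Minimum combined distance: 96 blocks.

Try each way of splitting the stops between the two vehicles (each non-empty) and, for each split, find the best tour for each vehicle:
  {#101} + {#102, #103, #104, #105, #106}: 50 + 80 = 130
  {#102} + {#101, #103, #104, #105, #106}: 24 + 80 = 104
  {#101, #102} + {#103, #104, #105, #106}: 50 + 80 = 130
  {#103} + {#101, #102, #104, #105, #106}: 36 + 68 = 104
  {#101, #103} + {#102, #104, #105, #106}: 62 + 68 = 130
  {#102, #103} + {#101, #104, #105, #106}: 36 + 68 = 104
  … (31 splits in total)
  {#104} + {#101, #102, #103, #105, #106}: 16 + 80 = 96  ← best
Best: vehicle 1 Base → #104 → Base = 16; vehicle 2 Base → #102 → #103 → #101 → #105 → #106 → Base = 80; combined 96.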